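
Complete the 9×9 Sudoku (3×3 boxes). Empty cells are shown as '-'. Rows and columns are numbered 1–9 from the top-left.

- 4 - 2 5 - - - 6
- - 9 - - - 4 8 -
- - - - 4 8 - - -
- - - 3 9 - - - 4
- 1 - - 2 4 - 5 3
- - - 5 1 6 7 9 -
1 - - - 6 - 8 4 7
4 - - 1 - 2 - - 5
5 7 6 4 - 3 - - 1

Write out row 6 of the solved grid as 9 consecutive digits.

R2C9 = 2 (sole candidate).
R3C9 = 9 (sole candidate).
R4C6 = 7 (sole candidate).
R5C4 = 8 (sole candidate).
R5C7 = 6 (sole candidate).
R6C9 = 8: row 6 has {1,5,6,7,9}; col 9 has {1,2,3,4,5,6,7,9}; box has {3,4,5,6,7,9} → only 8 remains.
R7C4 = 9 (sole candidate).
R7C6 = 5 (sole candidate).
R9C5 = 8 (sole candidate).
R9C8 = 2 (sole candidate).
R2C6 = 1 (sole candidate).
R4C8 = 1 (sole candidate).
R5C3 = 7 (sole candidate).
R8C5 = 7 (sole candidate).
R9C7 = 9 (sole candidate).
R1C6 = 9 (sole candidate).
R2C5 = 3 (sole candidate).
R4C7 = 2 (sole candidate).
R5C1 = 9 (sole candidate).
R8C7 = 3 (sole candidate).
R8C8 = 6 (sole candidate).
R1C7 = 1 (sole candidate).
R3C7 = 5 (sole candidate).
R8C3 = 8 (sole candidate).
R1C3 = 3 (sole candidate).
R1C8 = 7 (sole candidate).
R3C8 = 3 (sole candidate).
R4C3 = 5 (sole candidate).
R7C3 = 2 (sole candidate).
R8C2 = 9 (sole candidate).
R1C1 = 8 (sole candidate).
R3C3 = 1 (sole candidate).
R4C1 = 6 (sole candidate).
R4C2 = 8 (sole candidate).
R6C3 = 4: row 6 has {1,5,6,7,8,9}; col 3 has {1,2,3,5,6,7,8,9}; box has {1,5,6,7,8,9} → only 4 remains.
R7C2 = 3 (sole candidate).
R2C1 = 7 (sole candidate).
R2C4 = 6 (sole candidate).
R3C1 = 2 (sole candidate).
R3C2 = 6 (sole candidate).
R3C4 = 7 (sole candidate).
R6C1 = 3: row 6 has {1,4,5,6,7,8,9}; col 1 has {1,2,4,5,6,7,8,9}; box has {1,4,5,6,7,8,9} → only 3 remains.
R6C2 = 2: row 6 has {1,3,4,5,6,7,8,9}; col 2 has {1,3,4,6,7,8,9}; box has {1,3,4,5,6,7,8,9} → only 2 remains.

324516798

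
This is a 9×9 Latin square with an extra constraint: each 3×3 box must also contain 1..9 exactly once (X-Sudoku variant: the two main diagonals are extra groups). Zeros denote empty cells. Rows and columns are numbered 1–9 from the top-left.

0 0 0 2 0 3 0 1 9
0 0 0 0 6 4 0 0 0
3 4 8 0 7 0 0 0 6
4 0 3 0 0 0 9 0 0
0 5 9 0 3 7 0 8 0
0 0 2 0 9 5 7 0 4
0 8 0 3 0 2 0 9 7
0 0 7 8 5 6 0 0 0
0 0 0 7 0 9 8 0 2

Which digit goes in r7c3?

4

r1c5 = 8: row 1 has {1,2,3,9}; col 5 has {3,5,6,7,9}; box has {2,3,4,6,7} → only 8 remains.
r3c6 = 1: row 3 has {3,4,6,7,8}; col 6 has {2,3,4,5,6,7,9}; box has {2,3,4,6,7,8} → only 1 remains.
r4c6 = 8: row 4 has {3,4,9}; col 6 has {1,2,3,4,5,6,7,9}; box has {3,5,7,9}; anti-diagonal has {3,9} → only 8 remains.
r5c9 = 1: row 5 has {3,5,7,8,9}; col 9 has {2,4,6,7,9}; box has {4,7,8,9} → only 1 remains.
r8c8 = 4: row 8 has {5,6,7,8}; col 8 has {1,8,9}; box has {2,7,8,9}; main diagonal has {2,3,5,8} → only 4 remains.
r8c9 = 3: row 8 has {4,5,6,7,8}; col 9 has {1,2,4,6,7,9}; box has {2,4,7,8,9} → only 3 remains.
r4c9 = 5: row 4 has {3,4,8,9}; col 9 has {1,2,3,4,6,7,9}; box has {1,4,7,8,9} → only 5 remains.
r5c1 = 6: row 5 has {1,3,5,7,8,9}; col 1 has {3,4}; box has {2,3,4,5,9} → only 6 remains.
r5c4 = 4: row 5 has {1,3,5,6,7,8,9}; col 4 has {2,3,7,8}; box has {3,5,7,8,9} → only 4 remains.
r5c7 = 2: row 5 has {1,3,4,5,6,7,8,9}; col 7 has {7,8,9}; box has {1,4,5,7,8,9} → only 2 remains.
r6c2 = 1: row 6 has {2,4,5,7,9}; col 2 has {4,5,8}; box has {2,3,4,5,6,9} → only 1 remains.
r6c4 = 6: row 6 has {1,2,4,5,7,9}; col 4 has {2,3,4,7,8}; box has {3,4,5,7,8,9}; anti-diagonal has {3,8,9} → only 6 remains.
r6c8 = 3: row 6 has {1,2,4,5,6,7,9}; col 8 has {1,4,8,9}; box has {1,2,4,5,7,8,9} → only 3 remains.
r8c2 = 2: row 8 has {3,4,5,6,7,8}; col 2 has {1,4,5,8}; box has {7,8}; anti-diagonal has {3,6,8,9} → only 2 remains.
r8c7 = 1: row 8 has {2,3,4,5,6,7,8}; col 7 has {2,7,8,9}; box has {2,3,4,7,8,9} → only 1 remains.
r1c1 = 7: row 1 has {1,2,3,8,9}; col 1 has {3,4,6}; box has {3,4,8}; main diagonal has {2,3,4,5,8} → only 7 remains.
r1c2 = 6: row 1 has {1,2,3,7,8,9}; col 2 has {1,2,4,5,8}; box has {3,4,7,8} → only 6 remains.
r1c3 = 5: row 1 has {1,2,3,6,7,8,9}; col 3 has {2,3,7,8,9}; box has {3,4,6,7,8} → only 5 remains.
r1c7 = 4: row 1 has {1,2,3,5,6,7,8,9}; col 7 has {1,2,7,8,9}; box has {1,6,9} → only 4 remains.
r2c2 = 9: row 2 has {4,6}; col 2 has {1,2,4,5,6,8}; box has {3,4,5,6,7,8}; main diagonal has {2,3,4,5,7,8} → only 9 remains.
r2c3 = 1: row 2 has {4,6,9}; col 3 has {2,3,5,7,8,9}; box has {3,4,5,6,7,8,9} → only 1 remains.
r2c4 = 5: row 2 has {1,4,6,9}; col 4 has {2,3,4,6,7,8}; box has {1,2,3,4,6,7,8} → only 5 remains.
r2c7 = 3: row 2 has {1,4,5,6,9}; col 7 has {1,2,4,7,8,9}; box has {1,4,6,9} → only 3 remains.
r2c8 = 7: row 2 has {1,3,4,5,6,9}; col 8 has {1,3,4,8,9}; box has {1,3,4,6,9}; anti-diagonal has {2,3,6,8,9} → only 7 remains.
r2c9 = 8: row 2 has {1,3,4,5,6,7,9}; col 9 has {1,2,3,4,5,6,7,9}; box has {1,3,4,6,7,9} → only 8 remains.
r3c4 = 9: row 3 has {1,3,4,6,7,8}; col 4 has {2,3,4,5,6,7,8}; box has {1,2,3,4,5,6,7,8} → only 9 remains.
r3c7 = 5: row 3 has {1,3,4,6,7,8,9}; col 7 has {1,2,3,4,7,8,9}; box has {1,3,4,6,7,8,9}; anti-diagonal has {2,3,6,7,8,9} → only 5 remains.
r3c8 = 2: row 3 has {1,3,4,5,6,7,8,9}; col 8 has {1,3,4,7,8,9}; box has {1,3,4,5,6,7,8,9} → only 2 remains.
r4c2 = 7: row 4 has {3,4,5,8,9}; col 2 has {1,2,4,5,6,8,9}; box has {1,2,3,4,5,6,9} → only 7 remains.
r4c4 = 1: row 4 has {3,4,5,7,8,9}; col 4 has {2,3,4,5,6,7,8,9}; box has {3,4,5,6,7,8,9}; main diagonal has {2,3,4,5,7,8,9} → only 1 remains.
r4c5 = 2: row 4 has {1,3,4,5,7,8,9}; col 5 has {3,5,6,7,8,9}; box has {1,3,4,5,6,7,8,9} → only 2 remains.
r4c8 = 6: row 4 has {1,2,3,4,5,7,8,9}; col 8 has {1,2,3,4,7,8,9}; box has {1,2,3,4,5,7,8,9} → only 6 remains.
r6c1 = 8: row 6 has {1,2,3,4,5,6,7,9}; col 1 has {3,4,6,7}; box has {1,2,3,4,5,6,7,9} → only 8 remains.
r7c3 = 4: row 7 has {2,3,7,8,9}; col 3 has {1,2,3,5,7,8,9}; box has {2,7,8}; anti-diagonal has {2,3,5,6,7,8,9} → only 4 remains.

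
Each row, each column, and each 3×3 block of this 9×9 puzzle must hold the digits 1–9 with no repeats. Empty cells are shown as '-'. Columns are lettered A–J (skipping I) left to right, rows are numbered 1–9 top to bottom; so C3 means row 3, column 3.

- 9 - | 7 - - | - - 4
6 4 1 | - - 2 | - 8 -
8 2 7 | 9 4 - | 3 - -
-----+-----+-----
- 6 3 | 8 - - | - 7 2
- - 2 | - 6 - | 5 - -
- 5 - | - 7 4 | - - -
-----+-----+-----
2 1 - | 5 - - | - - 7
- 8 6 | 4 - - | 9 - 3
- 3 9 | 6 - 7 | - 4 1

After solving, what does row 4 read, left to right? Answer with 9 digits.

163895472

C1 = 5: row 1 has {4,7,9}; col 3 has {1,2,3,6,7,9}; box has {1,2,4,6,7,8,9} → only 5 remains.
D2 = 3: row 2 has {1,2,4,6,8}; col 4 has {4,5,6,7,8,9}; box has {2,4,7,9} → only 3 remains.
E2 = 5: row 2 has {1,2,3,4,6,8}; col 5 has {4,6,7}; box has {2,3,4,7,9} → only 5 remains.
G2 = 7: row 2 has {1,2,3,4,5,6,8}; col 7 has {3,5,9}; box has {3,4,8} → only 7 remains.
J2 = 9: row 2 has {1,2,3,4,5,6,7,8}; col 9 has {1,2,3,4,7}; box has {3,4,7,8} → only 9 remains.
B5 = 7: row 5 has {2,5,6}; col 2 has {1,2,3,4,5,6,8,9}; box has {2,3,5,6} → only 7 remains.
D5 = 1: row 5 has {2,5,6,7}; col 4 has {3,4,5,6,7,8,9}; box has {4,6,7,8} → only 1 remains.
J5 = 8: row 5 has {1,2,5,6,7}; col 9 has {1,2,3,4,7,9}; box has {2,5,7} → only 8 remains.
C6 = 8: row 6 has {4,5,7}; col 3 has {1,2,3,5,6,7,9}; box has {2,3,5,6,7} → only 8 remains.
D6 = 2: row 6 has {4,5,7,8}; col 4 has {1,3,4,5,6,7,8,9}; box has {1,4,6,7,8} → only 2 remains.
J6 = 6: row 6 has {2,4,5,7,8}; col 9 has {1,2,3,4,7,8,9}; box has {2,5,7,8} → only 6 remains.
C7 = 4: row 7 has {1,2,5,7}; col 3 has {1,2,3,5,6,7,8,9}; box has {1,2,3,6,8,9} → only 4 remains.
H7 = 6: row 7 has {1,2,4,5,7}; col 8 has {4,7,8}; box has {1,3,4,7,9} → only 6 remains.
F8 = 1: row 8 has {3,4,6,8,9}; col 6 has {2,4,7}; box has {4,5,6,7} → only 1 remains.
A9 = 5: row 9 has {1,3,4,6,7,9}; col 1 has {2,6,8}; box has {1,2,3,4,6,8,9} → only 5 remains.
A1 = 3: row 1 has {4,5,7,9}; col 1 has {2,5,6,8}; box has {1,2,4,5,6,7,8,9} → only 3 remains.
F3 = 6: row 3 has {2,3,4,7,8,9}; col 6 has {1,2,4,7}; box has {2,3,4,5,7,9} → only 6 remains.
J3 = 5: row 3 has {2,3,4,6,7,8,9}; col 9 has {1,2,3,4,6,7,8,9}; box has {3,4,7,8,9} → only 5 remains.
E4 = 9: row 4 has {2,3,6,7,8}; col 5 has {4,5,6,7}; box has {1,2,4,6,7,8} → only 9 remains.
F4 = 5: row 4 has {2,3,6,7,8,9}; col 6 has {1,2,4,6,7}; box has {1,2,4,6,7,8,9} → only 5 remains.
F5 = 3: row 5 has {1,2,5,6,7,8}; col 6 has {1,2,4,5,6,7}; box has {1,2,4,5,6,7,8,9} → only 3 remains.
H5 = 9: row 5 has {1,2,3,5,6,7,8}; col 8 has {4,6,7,8}; box has {2,5,6,7,8} → only 9 remains.
G6 = 1: row 6 has {2,4,5,6,7,8}; col 7 has {3,5,7,9}; box has {2,5,6,7,8,9} → only 1 remains.
H6 = 3: row 6 has {1,2,4,5,6,7,8}; col 8 has {4,6,7,8,9}; box has {1,2,5,6,7,8,9} → only 3 remains.
G7 = 8: row 7 has {1,2,4,5,6,7}; col 7 has {1,3,5,7,9}; box has {1,3,4,6,7,9} → only 8 remains.
A8 = 7: row 8 has {1,3,4,6,8,9}; col 1 has {2,3,5,6,8}; box has {1,2,3,4,5,6,8,9} → only 7 remains.
E8 = 2: row 8 has {1,3,4,6,7,8,9}; col 5 has {4,5,6,7,9}; box has {1,4,5,6,7} → only 2 remains.
H8 = 5: row 8 has {1,2,3,4,6,7,8,9}; col 8 has {3,4,6,7,8,9}; box has {1,3,4,6,7,8,9} → only 5 remains.
E9 = 8: row 9 has {1,3,4,5,6,7,9}; col 5 has {2,4,5,6,7,9}; box has {1,2,4,5,6,7} → only 8 remains.
G9 = 2: row 9 has {1,3,4,5,6,7,8,9}; col 7 has {1,3,5,7,8,9}; box has {1,3,4,5,6,7,8,9} → only 2 remains.
E1 = 1: row 1 has {3,4,5,7,9}; col 5 has {2,4,5,6,7,8,9}; box has {2,3,4,5,6,7,9} → only 1 remains.
F1 = 8: row 1 has {1,3,4,5,7,9}; col 6 has {1,2,3,4,5,6,7}; box has {1,2,3,4,5,6,7,9} → only 8 remains.
G1 = 6: row 1 has {1,3,4,5,7,8,9}; col 7 has {1,2,3,5,7,8,9}; box has {3,4,5,7,8,9} → only 6 remains.
H1 = 2: row 1 has {1,3,4,5,6,7,8,9}; col 8 has {3,4,5,6,7,8,9}; box has {3,4,5,6,7,8,9} → only 2 remains.
H3 = 1: row 3 has {2,3,4,5,6,7,8,9}; col 8 has {2,3,4,5,6,7,8,9}; box has {2,3,4,5,6,7,8,9} → only 1 remains.
G4 = 4: row 4 has {2,3,5,6,7,8,9}; col 7 has {1,2,3,5,6,7,8,9}; box has {1,2,3,5,6,7,8,9} → only 4 remains.
A5 = 4: row 5 has {1,2,3,5,6,7,8,9}; col 1 has {2,3,5,6,7,8}; box has {2,3,5,6,7,8} → only 4 remains.
A6 = 9: row 6 has {1,2,3,4,5,6,7,8}; col 1 has {2,3,4,5,6,7,8}; box has {2,3,4,5,6,7,8} → only 9 remains.
E7 = 3: row 7 has {1,2,4,5,6,7,8}; col 5 has {1,2,4,5,6,7,8,9}; box has {1,2,4,5,6,7,8} → only 3 remains.
F7 = 9: row 7 has {1,2,3,4,5,6,7,8}; col 6 has {1,2,3,4,5,6,7,8}; box has {1,2,3,4,5,6,7,8} → only 9 remains.
A4 = 1: row 4 has {2,3,4,5,6,7,8,9}; col 1 has {2,3,4,5,6,7,8,9}; box has {2,3,4,5,6,7,8,9} → only 1 remains.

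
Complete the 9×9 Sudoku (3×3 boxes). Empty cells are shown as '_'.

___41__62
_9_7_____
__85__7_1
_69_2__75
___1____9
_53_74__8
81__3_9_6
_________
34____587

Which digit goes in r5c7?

r7c4 = 2 (sole candidate).
r7c8 = 4 (sole candidate).
r8c9 = 3 (sole candidate).
r2c9 = 4 (sole candidate).
r1c6 = 9 (hidden single in row 1).
r3c5 = 6 (sole candidate).
r9c5 = 9 (sole candidate).
r2c5 = 8 (sole candidate).
r2c7 = 3 (sole candidate).
r2c8 = 5 (sole candidate).
r3c8 = 9 (sole candidate).
r5c5 = 5 (sole candidate).
r8c5 = 4 (sole candidate).
r9c4 = 6 (sole candidate).
r9c6 = 1 (sole candidate).
r1c7 = 8 (sole candidate).
r2c6 = 2 (sole candidate).
r3c6 = 3 (sole candidate).
r4c6 = 8 (sole candidate).
r5c6 = 6 (sole candidate).
r6c4 = 9 (sole candidate).
r8c4 = 8 (sole candidate).
r9c3 = 2 (sole candidate).
r3c2 = 2 (sole candidate).
r4c4 = 3 (sole candidate).
r8c2 = 7 (sole candidate).
r8c6 = 5 (sole candidate).
r1c2 = 3 (sole candidate).
r3c1 = 4 (sole candidate).
r4c1 = 1 (sole candidate).
r4c7 = 4 (sole candidate).
r5c2 = 8 (sole candidate).
r5c7 = 2: row 5 has {1,5,6,8,9}; col 7 has {3,4,5,7,8,9}; box has {4,5,7,8,9} → only 2 remains.

2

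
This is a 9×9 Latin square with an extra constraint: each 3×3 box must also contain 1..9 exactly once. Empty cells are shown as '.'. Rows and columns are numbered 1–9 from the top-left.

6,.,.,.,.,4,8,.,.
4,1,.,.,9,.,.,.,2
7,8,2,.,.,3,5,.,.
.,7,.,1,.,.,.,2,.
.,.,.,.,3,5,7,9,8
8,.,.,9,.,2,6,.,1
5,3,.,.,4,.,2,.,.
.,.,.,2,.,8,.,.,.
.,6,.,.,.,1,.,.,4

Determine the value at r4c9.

r2c7 = 3 (sole candidate).
r3c4 = 6 (sole candidate).
r3c5 = 1 (sole candidate).
r3c8 = 4 (sole candidate).
r3c9 = 9 (sole candidate).
r4c6 = 6 (sole candidate).
r4c7 = 4 (sole candidate).
r5c4 = 4 (sole candidate).
r6c5 = 7 (sole candidate).
r7c4 = 7 (sole candidate).
r7c6 = 9 (sole candidate).
r7c9 = 6 (sole candidate).
r9c5 = 5 (sole candidate).
r9c7 = 9 (sole candidate).
r1c4 = 5 (sole candidate).
r1c5 = 2 (sole candidate).
r1c9 = 7 (sole candidate).
r2c3 = 5 (sole candidate).
r2c4 = 8 (sole candidate).
r2c6 = 7 (sole candidate).
r2c8 = 6 (sole candidate).
r4c5 = 8 (sole candidate).
r5c2 = 2 (sole candidate).
r8c5 = 6 (sole candidate).
r8c7 = 1 (sole candidate).
r9c1 = 2 (sole candidate).
r9c4 = 3 (sole candidate).
r1c2 = 9 (sole candidate).
r1c3 = 3 (sole candidate).
r1c8 = 1 (sole candidate).
r4c3 = 9 (sole candidate).
r5c1 = 1 (sole candidate).
r5c3 = 6 (sole candidate).
r6c3 = 4 (sole candidate).
r7c8 = 8 (sole candidate).
r8c1 = 9 (sole candidate).
r8c2 = 4 (sole candidate).
r8c3 = 7 (sole candidate).
r9c3 = 8 (sole candidate).
r9c8 = 7 (sole candidate).
r4c1 = 3 (sole candidate).
r4c9 = 5: row 4 has {1,2,3,4,6,7,8,9}; col 9 has {1,2,4,6,7,8,9}; box has {1,2,4,6,7,8,9} → only 5 remains.

5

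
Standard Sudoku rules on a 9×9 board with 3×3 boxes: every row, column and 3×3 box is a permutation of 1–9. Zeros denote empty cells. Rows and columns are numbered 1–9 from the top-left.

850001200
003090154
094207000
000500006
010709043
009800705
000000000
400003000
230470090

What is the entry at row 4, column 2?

row 2, column 4 = 6 (sole candidate).
row 2, column 6 = 8 (sole candidate).
row 3, column 9 = 8 (sole candidate).
row 5, column 7 = 8 (sole candidate).
row 9, column 9 = 1 (sole candidate).
row 1, column 4 = 3 (sole candidate).
row 1, column 5 = 4 (sole candidate).
row 2, column 1 = 7 (sole candidate).
row 2, column 2 = 2 (sole candidate).
row 3, column 5 = 5 (sole candidate).
row 4, column 1 = 3 (sole candidate).
row 4, column 7 = 9 (sole candidate).
row 6, column 1 = 6 (sole candidate).
row 6, column 2 = 4 (sole candidate).
row 6, column 6 = 2 (sole candidate).
row 6, column 8 = 1 (sole candidate).
row 1, column 3 = 6 (sole candidate).
row 1, column 8 = 7 (sole candidate).
row 1, column 9 = 9 (sole candidate).
row 3, column 1 = 1 (sole candidate).
row 4, column 5 = 1 (sole candidate).
row 4, column 6 = 4 (sole candidate).
row 4, column 8 = 2 (sole candidate).
row 5, column 1 = 5 (sole candidate).
row 5, column 3 = 2 (sole candidate).
row 5, column 5 = 6 (sole candidate).
row 6, column 5 = 3 (sole candidate).
row 7, column 1 = 9 (sole candidate).
row 7, column 4 = 1 (sole candidate).
row 8, column 4 = 9 (sole candidate).
row 7, column 7 = 4 (hidden single in row 7).
row 7, column 8 = 3 (hidden single in row 7).
row 3, column 8 = 6 (sole candidate).
row 8, column 8 = 8 (sole candidate).
row 3, column 7 = 3 (sole candidate).
row 8, column 5 = 2 (sole candidate).
row 8, column 9 = 7 (sole candidate).
row 7, column 5 = 8 (sole candidate).
row 7, column 9 = 2 (sole candidate).
row 8, column 2 = 6 (sole candidate).
row 8, column 7 = 5 (sole candidate).
row 9, column 7 = 6 (sole candidate).
row 7, column 2 = 7 (sole candidate).
row 7, column 3 = 5 (sole candidate).
row 7, column 6 = 6 (sole candidate).
row 8, column 3 = 1 (sole candidate).
row 9, column 3 = 8 (sole candidate).
row 9, column 6 = 5 (sole candidate).
row 4, column 2 = 8: row 4 has {1,2,3,4,5,6,9}; col 2 has {1,2,3,4,5,6,7,9}; box has {1,2,3,4,5,6,9} → only 8 remains.

8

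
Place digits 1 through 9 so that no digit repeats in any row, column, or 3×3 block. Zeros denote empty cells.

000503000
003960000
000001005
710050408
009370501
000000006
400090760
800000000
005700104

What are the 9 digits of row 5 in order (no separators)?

689374521

R5C8 = 2: row 5 has {1,3,5,7,9}; col 8 has {6}; box has {1,4,5,6,8} → only 2 remains.
R5C1 = 6: row 5 has {1,2,3,5,7,9}; col 1 has {4,7,8}; box has {1,7,9} → only 6 remains.
R4C3 = 2: row 4 has {1,4,5,7,8}; col 3 has {3,5,9}; box has {1,6,7,9} → only 2 remains.
R4C4 = 6: row 4 has {1,2,4,5,7,8}; col 4 has {3,5,7,9}; box has {3,5,7} → only 6 remains.
R4C6 = 9: row 4 has {1,2,4,5,6,7,8}; col 6 has {1,3}; box has {3,5,6,7} → only 9 remains.
R4C8 = 3: row 4 has {1,2,4,5,6,7,8,9}; col 8 has {2,6}; box has {1,2,4,5,6,8} → only 3 remains.
R6C7 = 9: row 6 has {6}; col 7 has {1,4,5,7}; box has {1,2,3,4,5,6,8} → only 9 remains.
R6C8 = 7: row 6 has {6,9}; col 8 has {2,3,6}; box has {1,2,3,4,5,6,8,9} → only 7 remains.
R7C3 = 1: row 7 has {4,6,7,9}; col 3 has {2,3,5,9}; box has {4,5,8} → only 1 remains.
R3C7 = 3: in row 3, 3 can only go here (every other open cell in that row sees a 3).
R8C7 = 2: row 8 has {8}; col 7 has {1,3,4,5,7,9}; box has {1,4,6,7} → only 2 remains.
R2C7 = 8: row 2 has {3,6,9}; col 7 has {1,2,3,4,5,7,9}; box has {3,5} → only 8 remains.
R7C9 = 3: row 7 has {1,4,6,7,9}; col 9 has {1,4,5,6,8}; box has {1,2,4,6,7} → only 3 remains.
R8C9 = 9: row 8 has {2,8}; col 9 has {1,3,4,5,6,8}; box has {1,2,3,4,6,7} → only 9 remains.
R9C8 = 8: row 9 has {1,4,5,7}; col 8 has {2,3,6,7}; box has {1,2,3,4,6,7,9} → only 8 remains.
R1C7 = 6: row 1 has {3,5}; col 7 has {1,2,3,4,5,7,8,9}; box has {3,5,8} → only 6 remains.
R7C2 = 2: row 7 has {1,3,4,6,7,9}; col 2 has {1}; box has {1,4,5,8} → only 2 remains.
R7C4 = 8: row 7 has {1,2,3,4,6,7,9}; col 4 has {3,5,6,7,9}; box has {7,9} → only 8 remains.
R7C6 = 5: row 7 has {1,2,3,4,6,7,8,9}; col 6 has {1,3,9}; box has {7,8,9} → only 5 remains.
R8C8 = 5: row 8 has {2,8,9}; col 8 has {2,3,6,7,8}; box has {1,2,3,4,6,7,8,9} → only 5 remains.
R2C6 = 7: in column 6, 7 can only go here (every other open cell in that column sees a 7).
R2C9 = 2: row 2 has {3,6,7,8,9}; col 9 has {1,3,4,5,6,8,9}; box has {3,5,6,8} → only 2 remains.
R1C9 = 7: row 1 has {3,5,6}; col 9 has {1,2,3,4,5,6,8,9}; box has {2,3,5,6,8} → only 7 remains.
Singles propagation stalls before every target cell is settled. Branch on R3C1 (candidates {2,9}).
  Try R3C1 = 9: this forces R3C8=4, R9C1=3, R9C5=2, R9C6=6, R2C8=1, R3C4=2, R3C5=8, R6C1=5; then R2C1 has no candidate left — contradiction.
So R3C1 = 2.
R3C4 = 4 (sole candidate).
R3C5 = 8 (sole candidate).
R3C8 = 9 (sole candidate).
R8C4 = 1 (sole candidate).
R1C5 = 2 (sole candidate).
R6C4 = 2 (sole candidate).
R9C5 = 3 (sole candidate).
R8C5 = 4 (sole candidate).
R8C6 = 6 (sole candidate).
R9C1 = 9 (sole candidate).
R9C2 = 6 (sole candidate).
R9C6 = 2 (sole candidate).
R1C1 = 1 (sole candidate).
R1C8 = 4 (sole candidate).
R2C1 = 5 (sole candidate).
R2C2 = 4 (sole candidate).
R2C8 = 1 (sole candidate).
R3C2 = 7 (sole candidate).
R3C3 = 6 (sole candidate).
R5C2 = 8: row 5 has {1,2,3,5,6,7,9}; col 2 has {1,2,4,6,7}; box has {1,2,6,7,9} → only 8 remains.
R5C6 = 4: row 5 has {1,2,3,5,6,7,8,9}; col 6 has {1,2,3,5,6,7,9}; box has {2,3,5,6,7,9} → only 4 remains.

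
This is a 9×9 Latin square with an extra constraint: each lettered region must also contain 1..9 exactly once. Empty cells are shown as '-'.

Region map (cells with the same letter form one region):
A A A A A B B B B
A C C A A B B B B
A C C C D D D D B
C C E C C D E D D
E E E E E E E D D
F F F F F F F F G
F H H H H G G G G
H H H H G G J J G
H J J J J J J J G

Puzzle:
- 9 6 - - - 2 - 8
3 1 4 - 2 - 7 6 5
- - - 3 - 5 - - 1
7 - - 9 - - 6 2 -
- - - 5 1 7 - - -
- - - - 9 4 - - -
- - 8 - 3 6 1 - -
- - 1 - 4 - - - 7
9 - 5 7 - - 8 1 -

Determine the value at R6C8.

R1C6 = 3 (sole candidate).
R1C8 = 4 (sole candidate).
R2C4 = 8 (sole candidate).
R2C6 = 9 (sole candidate).
R3C1 = 4 (sole candidate).
R3C3 = 2 (sole candidate).
R3C7 = 9 (sole candidate).
R4C3 = 3 (sole candidate).
R4C9 = 4 (sole candidate).
R5C3 = 9 (sole candidate).
R5C7 = 4 (sole candidate).
R6C3 = 7 (sole candidate).
R8C7 = 3 (sole candidate).
R8C8 = 9 (sole candidate).
R9C5 = 6 (sole candidate).
R9C6 = 2 (sole candidate).
R9C9 = 3 (sole candidate).
R1C4 = 1 (sole candidate).
R5C9 = 6 (sole candidate).
R6C7 = 5 (sole candidate).
R6C9 = 2 (sole candidate).
R7C1 = 2 (sole candidate).
R7C4 = 4 (sole candidate).
R7C8 = 5 (sole candidate).
R7C9 = 9 (sole candidate).
R8C6 = 8 (sole candidate).
R9C2 = 4 (sole candidate).
R1C1 = 5 (sole candidate).
R1C5 = 7 (sole candidate).
R3C5 = 8 (sole candidate).
R3C8 = 7 (sole candidate).
R4C5 = 5 (sole candidate).
R4C6 = 1 (sole candidate).
R5C1 = 8 (sole candidate).
R5C2 = 2 (sole candidate).
R5C8 = 3 (sole candidate).
R6C4 = 6 (sole candidate).
R6C8 = 8: row 6 has {2,4,5,6,7,9}; col 8 has {1,2,3,4,5,6,7,9}; region has {2,4,5,6,7,9} → only 8 remains.

8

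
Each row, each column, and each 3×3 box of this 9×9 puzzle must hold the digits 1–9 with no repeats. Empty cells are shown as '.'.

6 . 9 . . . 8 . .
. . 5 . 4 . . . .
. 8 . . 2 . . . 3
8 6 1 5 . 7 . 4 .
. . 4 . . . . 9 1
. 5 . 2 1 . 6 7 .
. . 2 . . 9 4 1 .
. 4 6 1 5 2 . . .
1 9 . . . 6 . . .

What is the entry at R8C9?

R3C3 = 7: row 3 has {2,3,8}; col 3 has {1,2,4,5,6,9}; box has {5,6,8,9} → only 7 remains.
R4C9 = 2: row 4 has {1,4,5,6,7,8}; col 9 has {1,3}; box has {1,4,6,7,9} → only 2 remains.
R6C3 = 3: row 6 has {1,2,5,6,7}; col 3 has {1,2,4,5,6,7,9}; box has {1,4,5,6,8} → only 3 remains.
R6C9 = 8: row 6 has {1,2,3,5,6,7}; col 9 has {1,2,3}; box has {1,2,4,6,7,9} → only 8 remains.
R9C3 = 8: row 9 has {1,6,9}; col 3 has {1,2,3,4,5,6,7,9}; box has {1,2,4,6,9} → only 8 remains.
R3C1 = 4: row 3 has {2,3,7,8}; col 1 has {1,6,8}; box has {5,6,7,8,9} → only 4 remains.
R4C7 = 3: row 4 has {1,2,4,5,6,7,8}; col 7 has {4,6,8}; box has {1,2,4,6,7,8,9} → only 3 remains.
R5C7 = 5: row 5 has {1,4,9}; col 7 has {3,4,6,8}; box has {1,2,3,4,6,7,8,9} → only 5 remains.
R6C1 = 9: row 6 has {1,2,3,5,6,7,8}; col 1 has {1,4,6,8}; box has {1,3,4,5,6,8} → only 9 remains.
R6C6 = 4: row 6 has {1,2,3,5,6,7,8,9}; col 6 has {2,6,7,9}; box has {1,2,5,7} → only 4 remains.
R4C5 = 9: row 4 has {1,2,3,4,5,6,7,8}; col 5 has {1,2,4,5}; box has {1,2,4,5,7} → only 9 remains.
R1C9 = 4: in row 1, 4 can only go here (every other open cell in that row sees a 4).
R7C9 = 6: in row 7, 6 can only go here (every other open cell in that row sees a 6).
R7C1 = 5: in row 7, 5 can only go here (every other open cell in that row sees a 5).
R8C8 = 8: in row 8, 8 can only go here (every other open cell in that row sees an 8).
R8C1 = 3: in row 8, 3 can only go here (every other open cell in that row sees a 3).
R2C1 = 2: row 2 has {4,5}; col 1 has {1,3,4,5,6,8,9}; box has {4,5,6,7,8,9} → only 2 remains.
R2C8 = 6: row 2 has {2,4,5}; col 8 has {1,4,7,8,9}; box has {3,4,8} → only 6 remains.
R3C8 = 5: row 3 has {2,3,4,7,8}; col 8 has {1,4,6,7,8,9}; box has {3,4,6,8} → only 5 remains.
R5C1 = 7: row 5 has {1,4,5,9}; col 1 has {1,2,3,4,5,6,8,9}; box has {1,3,4,5,6,8,9} → only 7 remains.
R5C2 = 2: row 5 has {1,4,5,7,9}; col 2 has {4,5,6,8,9}; box has {1,3,4,5,6,7,8,9} → only 2 remains.
R7C2 = 7: row 7 has {1,2,4,5,6,9}; col 2 has {2,4,5,6,8,9}; box has {1,2,3,4,5,6,8,9} → only 7 remains.
R1C8 = 2: row 1 has {4,6,8,9}; col 8 has {1,4,5,6,7,8,9}; box has {3,4,5,6,8} → only 2 remains.
R3C6 = 1: row 3 has {2,3,4,5,7,8}; col 6 has {2,4,6,7,9}; box has {2,4} → only 1 remains.
R3C7 = 9: row 3 has {1,2,3,4,5,7,8}; col 7 has {3,4,5,6,8}; box has {2,3,4,5,6,8} → only 9 remains.
R8C7 = 7: row 8 has {1,2,3,4,5,6,8}; col 7 has {3,4,5,6,8,9}; box has {1,4,6,8} → only 7 remains.
R8C9 = 9: row 8 has {1,2,3,4,5,6,7,8}; col 9 has {1,2,3,4,6,8}; box has {1,4,6,7,8} → only 9 remains.

9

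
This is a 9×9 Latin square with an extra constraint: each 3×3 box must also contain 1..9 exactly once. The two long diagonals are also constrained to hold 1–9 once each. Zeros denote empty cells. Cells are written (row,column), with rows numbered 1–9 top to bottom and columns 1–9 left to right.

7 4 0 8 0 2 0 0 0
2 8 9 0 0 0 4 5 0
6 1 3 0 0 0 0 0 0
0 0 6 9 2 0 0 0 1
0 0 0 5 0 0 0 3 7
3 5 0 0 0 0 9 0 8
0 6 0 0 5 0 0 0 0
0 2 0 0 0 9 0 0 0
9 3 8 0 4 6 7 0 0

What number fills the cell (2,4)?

(1,3) = 5: row 1 has {2,4,7,8}; col 3 has {3,6,8,9}; box has {1,2,3,4,6,7,8,9} → only 5 remains.
(3,7) = 8: row 3 has {1,3,6}; col 7 has {4,7,9}; box has {4,5}; anti-diagonal has {2,5,9} → only 8 remains.
(4,2) = 7: row 4 has {1,2,6,9}; col 2 has {1,2,3,4,5,6,8}; box has {3,5,6} → only 7 remains.
(4,7) = 5: row 4 has {1,2,6,7,9}; col 7 has {4,7,8,9}; box has {1,3,7,8,9} → only 5 remains.
(4,8) = 4: row 4 has {1,2,5,6,7,9}; col 8 has {3,5}; box has {1,3,5,7,8,9} → only 4 remains.
(5,2) = 9: row 5 has {3,5,7}; col 2 has {1,2,3,4,5,6,7,8}; box has {3,5,6,7} → only 9 remains.
(4,1) = 8: row 4 has {1,2,4,5,6,7,9}; col 1 has {2,3,6,7,9}; box has {3,5,6,7,9} → only 8 remains.
(4,6) = 3: row 4 has {1,2,4,5,6,7,8,9}; col 6 has {2,6,9}; box has {2,5,9}; anti-diagonal has {2,5,8,9} → only 3 remains.
(1,9) = 6: row 1 has {2,4,5,7,8}; col 9 has {1,7,8}; box has {4,5,8}; anti-diagonal has {2,3,5,8,9} → only 6 remains.
(2,9) = 3: row 2 has {2,4,5,8,9}; col 9 has {1,6,7,8}; box has {4,5,6,8} → only 3 remains.
(5,5) = 1: row 5 has {3,5,7,9}; col 5 has {2,4,5}; box has {2,3,5,9}; main diagonal has {3,7,8,9}; anti-diagonal has {2,3,5,6,8,9} → only 1 remains.
(6,6) = 4: row 6 has {3,5,8,9}; col 6 has {2,3,6,9}; box has {1,2,3,5,9}; main diagonal has {1,3,7,8,9} → only 4 remains.
(7,7) = 2: row 7 has {5,6}; col 7 has {4,5,7,8,9}; box has {7}; main diagonal has {1,3,4,7,8,9} → only 2 remains.
(8,8) = 6: row 8 has {2,9}; col 8 has {3,4,5}; box has {2,7}; main diagonal has {1,2,3,4,7,8,9} → only 6 remains.
(9,8) = 1: row 9 has {3,4,6,7,8,9}; col 8 has {3,4,5,6}; box has {2,6,7} → only 1 remains.
(9,9) = 5: row 9 has {1,3,4,6,7,8,9}; col 9 has {1,3,6,7,8}; box has {1,2,6,7}; main diagonal has {1,2,3,4,6,7,8,9} → only 5 remains.
(1,7) = 1: row 1 has {2,4,5,6,7,8}; col 7 has {2,4,5,7,8,9}; box has {3,4,5,6,8} → only 1 remains.
(1,8) = 9: row 1 has {1,2,4,5,6,7,8}; col 8 has {1,3,4,5,6}; box has {1,3,4,5,6,8} → only 9 remains.
(3,9) = 2: row 3 has {1,3,6,8}; col 9 has {1,3,5,6,7,8}; box has {1,3,4,5,6,8,9} → only 2 remains.
(5,1) = 4: row 5 has {1,3,5,7,9}; col 1 has {2,3,6,7,8,9}; box has {3,5,6,7,8,9} → only 4 remains.
(5,3) = 2: row 5 has {1,3,4,5,7,9}; col 3 has {3,5,6,8,9}; box has {3,4,5,6,7,8,9} → only 2 remains.
(5,6) = 8: row 5 has {1,2,3,4,5,7,9}; col 6 has {2,3,4,6,9}; box has {1,2,3,4,5,9} → only 8 remains.
(5,7) = 6: row 5 has {1,2,3,4,5,7,8,9}; col 7 has {1,2,4,5,7,8,9}; box has {1,3,4,5,7,8,9} → only 6 remains.
(6,3) = 1: row 6 has {3,4,5,8,9}; col 3 has {2,3,5,6,8,9}; box has {2,3,4,5,6,7,8,9} → only 1 remains.
(6,4) = 7: row 6 has {1,3,4,5,8,9}; col 4 has {5,8,9}; box has {1,2,3,4,5,8,9}; anti-diagonal has {1,2,3,5,6,8,9} → only 7 remains.
(6,5) = 6: row 6 has {1,3,4,5,7,8,9}; col 5 has {1,2,4,5}; box has {1,2,3,4,5,7,8,9} → only 6 remains.
(6,8) = 2: row 6 has {1,3,4,5,6,7,8,9}; col 8 has {1,3,4,5,6,9}; box has {1,3,4,5,6,7,8,9} → only 2 remains.
(7,1) = 1: row 7 has {2,5,6}; col 1 has {2,3,4,6,7,8,9}; box has {2,3,6,8,9} → only 1 remains.
(7,3) = 4: row 7 has {1,2,5,6}; col 3 has {1,2,3,5,6,8,9}; box has {1,2,3,6,8,9}; anti-diagonal has {1,2,3,5,6,7,8,9} → only 4 remains.
(7,4) = 3: row 7 has {1,2,4,5,6}; col 4 has {5,7,8,9}; box has {4,5,6,9} → only 3 remains.
(7,6) = 7: row 7 has {1,2,3,4,5,6}; col 6 has {2,3,4,6,8,9}; box has {3,4,5,6,9} → only 7 remains.
(7,8) = 8: row 7 has {1,2,3,4,5,6,7}; col 8 has {1,2,3,4,5,6,9}; box has {1,2,5,6,7} → only 8 remains.
(7,9) = 9: row 7 has {1,2,3,4,5,6,7,8}; col 9 has {1,2,3,5,6,7,8}; box has {1,2,5,6,7,8} → only 9 remains.
(8,1) = 5: row 8 has {2,6,9}; col 1 has {1,2,3,4,6,7,8,9}; box has {1,2,3,4,6,8,9} → only 5 remains.
(8,3) = 7: row 8 has {2,5,6,9}; col 3 has {1,2,3,4,5,6,8,9}; box has {1,2,3,4,5,6,8,9} → only 7 remains.
(8,4) = 1: row 8 has {2,5,6,7,9}; col 4 has {3,5,7,8,9}; box has {3,4,5,6,7,9} → only 1 remains.
(8,5) = 8: row 8 has {1,2,5,6,7,9}; col 5 has {1,2,4,5,6}; box has {1,3,4,5,6,7,9} → only 8 remains.
(8,7) = 3: row 8 has {1,2,5,6,7,8,9}; col 7 has {1,2,4,5,6,7,8,9}; box has {1,2,5,6,7,8,9} → only 3 remains.
(8,9) = 4: row 8 has {1,2,3,5,6,7,8,9}; col 9 has {1,2,3,5,6,7,8,9}; box has {1,2,3,5,6,7,8,9} → only 4 remains.
(9,4) = 2: row 9 has {1,3,4,5,6,7,8,9}; col 4 has {1,3,5,7,8,9}; box has {1,3,4,5,6,7,8,9} → only 2 remains.
(1,5) = 3: row 1 has {1,2,4,5,6,7,8,9}; col 5 has {1,2,4,5,6,8}; box has {2,8} → only 3 remains.
(2,4) = 6: row 2 has {2,3,4,5,8,9}; col 4 has {1,2,3,5,7,8,9}; box has {2,3,8} → only 6 remains.

6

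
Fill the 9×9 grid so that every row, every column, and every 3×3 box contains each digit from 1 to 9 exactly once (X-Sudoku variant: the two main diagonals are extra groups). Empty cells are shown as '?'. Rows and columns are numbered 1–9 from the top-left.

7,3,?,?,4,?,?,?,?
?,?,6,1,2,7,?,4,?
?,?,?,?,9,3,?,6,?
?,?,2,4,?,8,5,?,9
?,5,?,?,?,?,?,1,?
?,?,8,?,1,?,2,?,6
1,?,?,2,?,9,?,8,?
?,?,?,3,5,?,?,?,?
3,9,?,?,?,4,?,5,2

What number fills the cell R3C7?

R2C2 = 8 (sole candidate).
R4C1 = 6 (sole candidate).
R5C5 = 6 (sole candidate).
R5C6 = 2 (sole candidate).
R6C6 = 5 (sole candidate).
R7C5 = 7 (sole candidate).
R7C7 = 3 (sole candidate).
R7C9 = 4 (sole candidate).
R8C8 = 9 (sole candidate).
R9C3 = 7 (sole candidate).
R9C5 = 8 (sole candidate).
R1C6 = 6 (sole candidate).
R1C8 = 2 (sole candidate).
R2C7 = 9 (sole candidate).
R3C3 = 1 (sole candidate).
R3C7 = 7: row 3 has {1,3,6,9}; col 7 has {2,3,5,9}; box has {2,4,6,9}; anti-diagonal has {3,4,6,8} → only 7 remains.

7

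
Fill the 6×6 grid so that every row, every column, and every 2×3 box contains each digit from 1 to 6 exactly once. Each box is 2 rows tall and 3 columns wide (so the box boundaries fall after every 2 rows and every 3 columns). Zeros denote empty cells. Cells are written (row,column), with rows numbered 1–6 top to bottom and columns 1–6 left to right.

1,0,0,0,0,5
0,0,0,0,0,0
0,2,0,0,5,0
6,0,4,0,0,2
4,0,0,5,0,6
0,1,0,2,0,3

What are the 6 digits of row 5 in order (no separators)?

432516

(3,1) = 3: row 3 has {2,5}; col 1 has {1,4,6}; box has {2,4,6} → only 3 remains.
(3,3) = 1: row 3 has {2,3,5}; col 3 has {4}; box has {2,3,4,6} → only 1 remains.
(3,6) = 4: row 3 has {1,2,3,5}; col 6 has {2,3,5,6}; box has {2,5} → only 4 remains.
(4,2) = 5: row 4 has {2,4,6}; col 2 has {1,2}; box has {1,2,3,4,6} → only 5 remains.
(5,2) = 3: row 5 has {4,5,6}; col 2 has {1,2,5}; box has {1,4} → only 3 remains.
(5,3) = 2: row 5 has {3,4,5,6}; col 3 has {1,4}; box has {1,3,4} → only 2 remains.
(5,5) = 1: row 5 has {2,3,4,5,6}; col 5 has {5}; box has {2,3,5,6} → only 1 remains.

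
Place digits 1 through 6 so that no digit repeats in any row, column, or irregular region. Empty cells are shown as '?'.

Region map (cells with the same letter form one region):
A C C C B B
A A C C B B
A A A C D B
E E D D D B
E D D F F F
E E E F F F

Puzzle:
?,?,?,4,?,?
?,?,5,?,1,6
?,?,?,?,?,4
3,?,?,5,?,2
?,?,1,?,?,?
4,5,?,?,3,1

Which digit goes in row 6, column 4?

6

row 1, column 5 = 5: row 1 has {4}; col 5 has {1,3}; region has {1,2,4,6} → only 5 remains.
row 1, column 6 = 3: row 1 has {4,5}; col 6 has {1,2,4,6}; region has {1,2,4,5,6} → only 3 remains.
row 2, column 1 = 2: row 2 has {1,5,6}; col 1 has {3,4}; region has {} → only 2 remains.
row 2, column 4 = 3: row 2 has {1,2,5,6}; col 4 has {4,5}; region has {4,5} → only 3 remains.
row 5, column 1 = 6: row 5 has {1}; col 1 has {2,3,4}; region has {3,4,5} → only 6 remains.
row 5, column 4 = 2: row 5 has {1,6}; col 4 has {3,4,5}; region has {1,3} → only 2 remains.
row 5, column 5 = 4: row 5 has {1,2,6}; col 5 has {1,3,5}; region has {1,2,3} → only 4 remains.
row 5, column 6 = 5: row 5 has {1,2,4,6}; col 6 has {1,2,3,4,6}; region has {1,2,3,4} → only 5 remains.
row 6, column 3 = 2: row 6 has {1,3,4,5}; col 3 has {1,5}; region has {3,4,5,6} → only 2 remains.
row 6, column 4 = 6: row 6 has {1,2,3,4,5}; col 4 has {2,3,4,5}; region has {1,2,3,4,5} → only 6 remains.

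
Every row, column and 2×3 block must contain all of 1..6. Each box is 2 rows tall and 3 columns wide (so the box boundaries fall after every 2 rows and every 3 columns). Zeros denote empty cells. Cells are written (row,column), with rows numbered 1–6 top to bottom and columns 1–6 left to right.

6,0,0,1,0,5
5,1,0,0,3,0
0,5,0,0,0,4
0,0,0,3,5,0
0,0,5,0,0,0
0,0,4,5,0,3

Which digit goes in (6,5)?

(2,3) = 2: row 2 has {1,3,5}; col 3 has {4,5}; box has {1,5,6} → only 2 remains.
(2,6) = 6: row 2 has {1,2,3,5}; col 6 has {3,4,5}; box has {1,3,5} → only 6 remains.
(1,3) = 3: row 1 has {1,5,6}; col 3 has {2,4,5}; box has {1,2,5,6} → only 3 remains.
(2,4) = 4: row 2 has {1,2,3,5,6}; col 4 has {1,3,5}; box has {1,3,5,6} → only 4 remains.
(1,2) = 4: row 1 has {1,3,5,6}; col 2 has {1,5}; box has {1,2,3,5,6} → only 4 remains.
(1,5) = 2: row 1 has {1,3,4,5,6}; col 5 has {3,5}; box has {1,3,4,5,6} → only 2 remains.
(3,1) = 3: in row 3, 3 can only go here (every other open cell in that row sees a 3).
(3,4) = 2: in row 3, 2 can only go here (every other open cell in that row sees a 2).
(4,6) = 1: row 4 has {3,5}; col 6 has {3,4,5,6}; box has {2,3,4,5} → only 1 remains.
(5,4) = 6: row 5 has {5}; col 4 has {1,2,3,4,5}; box has {3,5} → only 6 remains.
(5,6) = 2: row 5 has {5,6}; col 6 has {1,3,4,5,6}; box has {3,5,6} → only 2 remains.
(6,5) = 1: row 6 has {3,4,5}; col 5 has {2,3,5}; box has {2,3,5,6} → only 1 remains.

1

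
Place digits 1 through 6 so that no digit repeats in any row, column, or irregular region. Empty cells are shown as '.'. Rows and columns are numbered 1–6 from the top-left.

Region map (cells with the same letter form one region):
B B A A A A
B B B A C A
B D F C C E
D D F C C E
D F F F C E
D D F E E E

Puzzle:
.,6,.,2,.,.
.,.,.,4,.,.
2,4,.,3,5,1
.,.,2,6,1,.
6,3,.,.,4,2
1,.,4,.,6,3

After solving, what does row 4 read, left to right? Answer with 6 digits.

r1c5 = 3: row 1 has {2,6}; col 5 has {1,4,5,6}; region has {2,4} → only 3 remains.
r1c6 = 5: row 1 has {2,3,6}; col 6 has {1,2,3}; region has {2,3,4} → only 5 remains.
r2c5 = 2: row 2 has {4}; col 5 has {1,3,4,5,6}; region has {1,3,4,5,6} → only 2 remains.
r2c6 = 6: row 2 has {2,4}; col 6 has {1,2,3,5}; region has {2,3,4,5} → only 6 remains.
r3c3 = 6: row 3 has {1,2,3,4,5}; col 3 has {2,4}; region has {2,3,4} → only 6 remains.
r4c2 = 5: row 4 has {1,2,6}; col 2 has {3,4,6}; region has {1,4,6} → only 5 remains.
r4c6 = 4: row 4 has {1,2,5,6}; col 6 has {1,2,3,5,6}; region has {1,2,3,6} → only 4 remains.
r6c2 = 2: row 6 has {1,3,4,6}; col 2 has {3,4,5,6}; region has {1,4,5,6} → only 2 remains.
r6c4 = 5: row 6 has {1,2,3,4,6}; col 4 has {2,3,4,6}; region has {1,2,3,4,6} → only 5 remains.
r1c1 = 4: row 1 has {2,3,5,6}; col 1 has {1,2,6}; region has {2,6} → only 4 remains.
r1c3 = 1: row 1 has {2,3,4,5,6}; col 3 has {2,4,6}; region has {2,3,4,5,6} → only 1 remains.
r2c2 = 1: row 2 has {2,4,6}; col 2 has {2,3,4,5,6}; region has {2,4,6} → only 1 remains.
r4c1 = 3: row 4 has {1,2,4,5,6}; col 1 has {1,2,4,6}; region has {1,2,4,5,6} → only 3 remains.

352614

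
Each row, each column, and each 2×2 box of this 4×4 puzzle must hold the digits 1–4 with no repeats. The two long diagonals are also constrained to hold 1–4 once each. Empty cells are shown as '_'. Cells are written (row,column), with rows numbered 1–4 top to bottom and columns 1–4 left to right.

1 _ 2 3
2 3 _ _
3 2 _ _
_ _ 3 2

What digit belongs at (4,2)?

(1,2) = 4: row 1 has {1,2,3}; col 2 has {2,3}; box has {1,2,3} → only 4 remains.
(3,3) = 4: row 3 has {2,3}; col 3 has {2,3}; box has {2,3}; main diagonal has {1,2,3} → only 4 remains.
(3,4) = 1: row 3 has {2,3,4}; col 4 has {2,3}; box has {2,3,4} → only 1 remains.
(4,1) = 4: row 4 has {2,3}; col 1 has {1,2,3}; box has {2,3}; anti-diagonal has {2,3} → only 4 remains.
(4,2) = 1: row 4 has {2,3,4}; col 2 has {2,3,4}; box has {2,3,4} → only 1 remains.

1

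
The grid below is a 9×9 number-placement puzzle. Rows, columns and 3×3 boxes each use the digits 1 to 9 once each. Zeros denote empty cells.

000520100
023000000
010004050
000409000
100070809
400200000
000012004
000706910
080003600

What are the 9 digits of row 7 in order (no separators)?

row 5, column 6 = 5: row 5 has {1,7,8,9}; col 6 has {2,3,4,6,9}; box has {2,4,7,9} → only 5 remains.
row 9, column 4 = 9: row 9 has {3,6,8}; col 4 has {2,4,5,7}; box has {1,2,3,6,7} → only 9 remains.
row 7, column 4 = 8: row 7 has {1,2,4}; col 4 has {2,4,5,7,9}; box has {1,2,3,6,7,9} → only 8 remains.
row 2, column 1 = 5: in row 2, 5 can only go here (every other open cell in that row sees a 5).
row 4, column 9 = 1: in row 4, 1 can only go here (every other open cell in that row sees a 1).
row 5, column 8 = 4: in row 5, 4 can only go here (every other open cell in that row sees a 4).
row 2, column 7 = 4: in row 2, 4 can only go here (every other open cell in that row sees a 4).
row 5, column 3 = 2: in row 5, 2 can only go here (every other open cell in that row sees a 2).
row 6, column 6 = 1: in row 6, 1 can only go here (every other open cell in that row sees a 1).
row 2, column 4 = 1: in row 2, 1 can only go here (every other open cell in that row sees a 1).
row 8, column 9 = 8: in row 8, 8 can only go here (every other open cell in that row sees an 8).
row 8, column 1 = 2: in row 8, 2 can only go here (every other open cell in that row sees a 2).
row 9, column 1 = 7: row 9 has {3,6,8,9}; col 1 has {1,2,4,5}; box has {2,8} → only 7 remains.
row 9, column 8 = 2: row 9 has {3,6,7,8,9}; col 8 has {1,4,5}; box has {1,4,6,8,9} → only 2 remains.
row 9, column 9 = 5: row 9 has {2,3,6,7,8,9}; col 9 has {1,4,8,9}; box has {1,2,4,6,8,9} → only 5 remains.
row 9, column 5 = 4: row 9 has {2,3,5,6,7,8,9}; col 5 has {1,2,7}; box has {1,2,3,6,7,8,9} → only 4 remains.
row 8, column 5 = 5: row 8 has {1,2,6,7,8,9}; col 5 has {1,2,4,7}; box has {1,2,3,4,6,7,8,9} → only 5 remains.
row 9, column 3 = 1: row 9 has {2,3,4,5,6,7,8,9}; col 3 has {2,3}; box has {2,7,8} → only 1 remains.
row 8, column 3 = 4: row 8 has {1,2,5,6,7,8,9}; col 3 has {1,2,3}; box has {1,2,7,8} → only 4 remains.
row 8, column 2 = 3: row 8 has {1,2,4,5,6,7,8,9}; col 2 has {1,2,8}; box has {1,2,4,7,8} → only 3 remains.
row 5, column 2 = 6: row 5 has {1,2,4,5,7,8,9}; col 2 has {1,2,3,8}; box has {1,2,4} → only 6 remains.
row 5, column 4 = 3: row 5 has {1,2,4,5,6,7,8,9}; col 4 has {1,2,4,5,7,8,9}; box has {1,2,4,5,7,9} → only 3 remains.
row 3, column 4 = 6: row 3 has {1,4,5}; col 4 has {1,2,3,4,5,7,8,9}; box has {1,2,4,5} → only 6 remains.
row 1, column 2 = 4: in row 1, 4 can only go here (every other open cell in that row sees a 4).
row 4, column 7 = 2: in row 4, 2 can only go here (every other open cell in that row sees a 2).
row 3, column 9 = 2: in row 3, 2 can only go here (every other open cell in that row sees a 2).
row 4, column 1 = 3: in column 1, 3 can only go here (every other open cell in that column sees a 3).
row 3, column 5 = 3: in column 5, 3 can only go here (every other open cell in that column sees a 3).
row 3, column 7 = 7: row 3 has {1,2,3,4,5,6}; col 7 has {1,2,4,6,8,9}; box has {1,2,4,5} → only 7 remains.
row 7, column 7 = 3: row 7 has {1,2,4,8}; col 7 has {1,2,4,6,7,8,9}; box has {1,2,4,5,6,8,9} → only 3 remains.
row 7, column 8 = 7: row 7 has {1,2,3,4,8}; col 8 has {1,2,4,5}; box has {1,2,3,4,5,6,8,9} → only 7 remains.
row 2, column 9 = 6: row 2 has {1,2,3,4,5}; col 9 has {1,2,4,5,8,9}; box has {1,2,4,5,7} → only 6 remains.
row 4, column 8 = 6: row 4 has {1,2,3,4,9}; col 8 has {1,2,4,5,7}; box has {1,2,4,8,9} → only 6 remains.
row 6, column 7 = 5: row 6 has {1,2,4}; col 7 has {1,2,3,4,6,7,8,9}; box has {1,2,4,6,8,9} → only 5 remains.
row 6, column 8 = 3: row 6 has {1,2,4,5}; col 8 has {1,2,4,5,6,7}; box has {1,2,4,5,6,8,9} → only 3 remains.
row 6, column 9 = 7: row 6 has {1,2,3,4,5}; col 9 has {1,2,4,5,6,8,9}; box has {1,2,3,4,5,6,8,9} → only 7 remains.
row 1, column 9 = 3: row 1 has {1,2,4,5}; col 9 has {1,2,4,5,6,7,8,9}; box has {1,2,4,5,6,7} → only 3 remains.
row 4, column 5 = 8: row 4 has {1,2,3,4,6,9}; col 5 has {1,2,3,4,5,7}; box has {1,2,3,4,5,7,9} → only 8 remains.
row 6, column 2 = 9: row 6 has {1,2,3,4,5,7}; col 2 has {1,2,3,4,6,8}; box has {1,2,3,4,6} → only 9 remains.
row 6, column 3 = 8: row 6 has {1,2,3,4,5,7,9}; col 3 has {1,2,3,4}; box has {1,2,3,4,6,9} → only 8 remains.
row 6, column 5 = 6: row 6 has {1,2,3,4,5,7,8,9}; col 5 has {1,2,3,4,5,7,8}; box has {1,2,3,4,5,7,8,9} → only 6 remains.
row 7, column 2 = 5: row 7 has {1,2,3,4,7,8}; col 2 has {1,2,3,4,6,8,9}; box has {1,2,3,4,7,8} → only 5 remains.
row 2, column 5 = 9: row 2 has {1,2,3,4,5,6}; col 5 has {1,2,3,4,5,6,7,8}; box has {1,2,3,4,5,6} → only 9 remains.
row 2, column 8 = 8: row 2 has {1,2,3,4,5,6,9}; col 8 has {1,2,3,4,5,6,7}; box has {1,2,3,4,5,6,7} → only 8 remains.
row 3, column 3 = 9: row 3 has {1,2,3,4,5,6,7}; col 3 has {1,2,3,4,8}; box has {1,2,3,4,5} → only 9 remains.
row 4, column 2 = 7: row 4 has {1,2,3,4,6,8,9}; col 2 has {1,2,3,4,5,6,8,9}; box has {1,2,3,4,6,8,9} → only 7 remains.
row 4, column 3 = 5: row 4 has {1,2,3,4,6,7,8,9}; col 3 has {1,2,3,4,8,9}; box has {1,2,3,4,6,7,8,9} → only 5 remains.
row 7, column 3 = 6: row 7 has {1,2,3,4,5,7,8}; col 3 has {1,2,3,4,5,8,9}; box has {1,2,3,4,5,7,8} → only 6 remains.
row 1, column 3 = 7: row 1 has {1,2,3,4,5}; col 3 has {1,2,3,4,5,6,8,9}; box has {1,2,3,4,5,9} → only 7 remains.
row 1, column 6 = 8: row 1 has {1,2,3,4,5,7}; col 6 has {1,2,3,4,5,6,9}; box has {1,2,3,4,5,6,9} → only 8 remains.
row 1, column 8 = 9: row 1 has {1,2,3,4,5,7,8}; col 8 has {1,2,3,4,5,6,7,8}; box has {1,2,3,4,5,6,7,8} → only 9 remains.
row 2, column 6 = 7: row 2 has {1,2,3,4,5,6,8,9}; col 6 has {1,2,3,4,5,6,8,9}; box has {1,2,3,4,5,6,8,9} → only 7 remains.
row 3, column 1 = 8: row 3 has {1,2,3,4,5,6,7,9}; col 1 has {1,2,3,4,5,7}; box has {1,2,3,4,5,7,9} → only 8 remains.
row 7, column 1 = 9: row 7 has {1,2,3,4,5,6,7,8}; col 1 has {1,2,3,4,5,7,8}; box has {1,2,3,4,5,6,7,8} → only 9 remains.

956812374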